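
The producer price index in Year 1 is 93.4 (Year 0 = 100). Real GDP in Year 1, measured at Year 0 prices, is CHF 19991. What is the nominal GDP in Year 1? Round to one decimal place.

Nominal = Real × (Index/100) = 19991 × (93.4/100)
        = 19991 × 0.934 = 18671.5940

18671.6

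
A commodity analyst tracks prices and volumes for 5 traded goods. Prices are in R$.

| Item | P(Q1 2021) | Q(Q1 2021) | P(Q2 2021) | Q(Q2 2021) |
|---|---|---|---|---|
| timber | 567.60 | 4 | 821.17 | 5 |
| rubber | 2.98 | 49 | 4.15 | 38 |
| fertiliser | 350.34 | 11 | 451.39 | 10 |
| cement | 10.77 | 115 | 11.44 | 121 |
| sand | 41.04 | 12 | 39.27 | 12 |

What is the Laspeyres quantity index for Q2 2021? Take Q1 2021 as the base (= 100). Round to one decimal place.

Laspeyres quantity index uses base-period prices as weights.
ΣP(Q1 2021)·Q(Q2 2021) = 567.60×5 + 2.98×38 + 350.34×10 + 10.77×121 + 41.04×12 = 2838 + 113.24 + 3503.4 + 1303.17 + 492.48 = 8250.29
ΣP(Q1 2021)·Q(Q1 2021) = 567.60×4 + 2.98×49 + 350.34×11 + 10.77×115 + 41.04×12 = 2270.4 + 146.02 + 3853.74 + 1238.55 + 492.48 = 8001.19
Index = 8250.29 / 8001.19 × 100 = 103.1133

103.1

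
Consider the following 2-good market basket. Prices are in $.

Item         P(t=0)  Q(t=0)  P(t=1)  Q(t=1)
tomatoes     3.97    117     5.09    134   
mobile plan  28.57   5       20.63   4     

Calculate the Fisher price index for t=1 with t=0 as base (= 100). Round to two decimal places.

Laspeyres component (base-period weights):
ΣP(t=1)Q(t=0) = 5.09×117 + 20.63×5 = 595.53 + 103.15 = 698.68
ΣP(t=0)Q(t=0) = 3.97×117 + 28.57×5 = 464.49 + 142.85 = 607.34
L = 698.68 / 607.34 × 100 = 115.0394
Paasche component (current-period weights):
ΣP(t=1)Q(t=1) = 5.09×134 + 20.63×4 = 682.06 + 82.52 = 764.58
ΣP(t=0)Q(t=1) = 3.97×134 + 28.57×4 = 531.98 + 114.28 = 646.26
P = 764.58 / 646.26 × 100 = 118.3084
Fisher = √(L × P) = √(115.0394 × 118.3084) = 116.6624

116.66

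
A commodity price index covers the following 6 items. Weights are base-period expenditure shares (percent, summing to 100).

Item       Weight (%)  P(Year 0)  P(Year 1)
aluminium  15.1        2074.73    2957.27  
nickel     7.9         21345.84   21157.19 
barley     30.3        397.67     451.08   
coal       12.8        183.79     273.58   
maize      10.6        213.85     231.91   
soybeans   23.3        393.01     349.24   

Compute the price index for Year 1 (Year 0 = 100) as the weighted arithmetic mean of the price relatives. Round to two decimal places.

aluminium: 15.1 × (2957.27/2074.73) = 15.1 × 1.425376 = 21.5232
nickel: 7.9 × (21157.19/21345.84) = 7.9 × 0.991162 = 7.8302
barley: 30.3 × (451.08/397.67) = 30.3 × 1.134307 = 34.3695
coal: 12.8 × (273.58/183.79) = 12.8 × 1.488547 = 19.0534
maize: 10.6 × (231.91/213.85) = 10.6 × 1.084452 = 11.4952
soybeans: 23.3 × (349.24/393.01) = 23.3 × 0.888629 = 20.7051
Index = Σ wᵢ·(p₁ᵢ/p₀ᵢ) = 21.5232 + 7.8302 + 34.3695 + 19.0534 + 11.4952 + 20.7051 = 114.9765

114.98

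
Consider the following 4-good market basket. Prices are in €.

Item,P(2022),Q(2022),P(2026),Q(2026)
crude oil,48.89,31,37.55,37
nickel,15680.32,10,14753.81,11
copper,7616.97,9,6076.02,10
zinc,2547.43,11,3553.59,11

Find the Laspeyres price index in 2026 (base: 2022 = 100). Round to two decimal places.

95.13

Laspeyres price index uses base-period quantities as weights.
ΣP(2026)·Q(2022) = 37.55×31 + 14753.81×10 + 6076.02×9 + 3553.59×11 = 1164.05 + 147538.1 + 54684.18 + 39089.49 = 242475.82
ΣP(2022)·Q(2022) = 48.89×31 + 15680.32×10 + 7616.97×9 + 2547.43×11 = 1515.59 + 156803.2 + 68552.73 + 28021.73 = 254893.25
Index = 242475.82 / 254893.25 × 100 = 95.1284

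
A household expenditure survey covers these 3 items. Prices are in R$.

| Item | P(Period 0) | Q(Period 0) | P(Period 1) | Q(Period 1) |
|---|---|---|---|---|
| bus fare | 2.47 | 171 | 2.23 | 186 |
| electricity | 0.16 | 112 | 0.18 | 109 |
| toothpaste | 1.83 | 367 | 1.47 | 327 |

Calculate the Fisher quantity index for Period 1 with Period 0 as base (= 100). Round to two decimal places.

Laspeyres component (base-period weights):
ΣP(Period 0)Q(Period 1) = 2.47×186 + 0.16×109 + 1.83×327 = 459.42 + 17.44 + 598.41 = 1075.27
ΣP(Period 0)Q(Period 0) = 2.47×171 + 0.16×112 + 1.83×367 = 422.37 + 17.92 + 671.61 = 1111.9
L = 1075.27 / 1111.9 × 100 = 96.7056
Paasche component (current-period weights):
ΣP(Period 1)Q(Period 1) = 2.23×186 + 0.18×109 + 1.47×327 = 414.78 + 19.62 + 480.69 = 915.09
ΣP(Period 1)Q(Period 0) = 2.23×171 + 0.18×112 + 1.47×367 = 381.33 + 20.16 + 539.49 = 940.98
P = 915.09 / 940.98 × 100 = 97.2486
Fisher = √(L × P) = √(96.7056 × 97.2486) = 96.9767

96.98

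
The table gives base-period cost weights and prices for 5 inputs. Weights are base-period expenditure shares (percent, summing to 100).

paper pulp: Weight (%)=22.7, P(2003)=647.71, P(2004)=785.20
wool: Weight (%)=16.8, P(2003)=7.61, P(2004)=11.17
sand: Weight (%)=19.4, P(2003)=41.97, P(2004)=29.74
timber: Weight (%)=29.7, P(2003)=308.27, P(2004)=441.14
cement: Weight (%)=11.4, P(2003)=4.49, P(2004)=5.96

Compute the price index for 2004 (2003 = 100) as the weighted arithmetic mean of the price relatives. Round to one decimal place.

paper pulp: 22.7 × (785.20/647.71) = 22.7 × 1.212271 = 27.5185
wool: 16.8 × (11.17/7.61) = 16.8 × 1.467806 = 24.6591
sand: 19.4 × (29.74/41.97) = 19.4 × 0.708601 = 13.7469
timber: 29.7 × (441.14/308.27) = 29.7 × 1.431018 = 42.5012
cement: 11.4 × (5.96/4.49) = 11.4 × 1.327394 = 15.1323
Index = Σ wᵢ·(p₁ᵢ/p₀ᵢ) = 27.5185 + 24.6591 + 13.7469 + 42.5012 + 15.1323 = 123.5581

123.6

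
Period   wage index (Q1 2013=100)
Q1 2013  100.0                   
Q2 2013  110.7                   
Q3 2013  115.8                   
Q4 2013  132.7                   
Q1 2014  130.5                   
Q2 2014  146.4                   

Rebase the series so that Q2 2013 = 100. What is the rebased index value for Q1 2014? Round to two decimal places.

117.89

Rebased(Q1 2014) = 130.5 / 110.7 × 100 = 117.8862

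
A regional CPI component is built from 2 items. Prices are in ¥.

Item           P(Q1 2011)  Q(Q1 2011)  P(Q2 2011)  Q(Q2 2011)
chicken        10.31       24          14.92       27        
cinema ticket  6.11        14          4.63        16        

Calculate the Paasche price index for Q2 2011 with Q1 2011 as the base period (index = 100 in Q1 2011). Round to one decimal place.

126.8

Paasche price index uses current-period quantities as weights.
ΣP(Q2 2011)·Q(Q2 2011) = 14.92×27 + 4.63×16 = 402.84 + 74.08 = 476.92
ΣP(Q1 2011)·Q(Q2 2011) = 10.31×27 + 6.11×16 = 278.37 + 97.76 = 376.13
Index = 476.92 / 376.13 × 100 = 126.7966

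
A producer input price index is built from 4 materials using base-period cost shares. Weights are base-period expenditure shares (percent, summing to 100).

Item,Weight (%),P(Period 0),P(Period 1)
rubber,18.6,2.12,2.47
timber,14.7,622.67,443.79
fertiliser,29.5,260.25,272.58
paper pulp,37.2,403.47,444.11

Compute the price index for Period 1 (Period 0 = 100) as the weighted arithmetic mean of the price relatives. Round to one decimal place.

rubber: 18.6 × (2.47/2.12) = 18.6 × 1.165094 = 21.6708
timber: 14.7 × (443.79/622.67) = 14.7 × 0.712721 = 10.4770
fertiliser: 29.5 × (272.58/260.25) = 29.5 × 1.047378 = 30.8976
paper pulp: 37.2 × (444.11/403.47) = 37.2 × 1.100726 = 40.9470
Index = Σ wᵢ·(p₁ᵢ/p₀ᵢ) = 21.6708 + 10.4770 + 30.8976 + 40.9470 = 103.9924

104.0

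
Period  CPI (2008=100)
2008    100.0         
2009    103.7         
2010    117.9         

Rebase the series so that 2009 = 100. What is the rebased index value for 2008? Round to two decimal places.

96.43

Rebased(2008) = 100.0 / 103.7 × 100 = 96.4320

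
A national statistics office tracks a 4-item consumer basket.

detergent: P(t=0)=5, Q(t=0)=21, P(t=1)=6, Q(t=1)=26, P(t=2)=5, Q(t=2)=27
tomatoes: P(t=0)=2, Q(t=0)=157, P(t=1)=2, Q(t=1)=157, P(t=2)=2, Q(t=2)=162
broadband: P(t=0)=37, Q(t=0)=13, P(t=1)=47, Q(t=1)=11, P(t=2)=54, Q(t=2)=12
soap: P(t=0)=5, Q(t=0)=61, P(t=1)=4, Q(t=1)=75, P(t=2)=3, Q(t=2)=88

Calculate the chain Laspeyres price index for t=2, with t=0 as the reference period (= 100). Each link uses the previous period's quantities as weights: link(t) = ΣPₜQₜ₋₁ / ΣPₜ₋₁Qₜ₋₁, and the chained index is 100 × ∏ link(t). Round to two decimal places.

105.46

Link t=0→t=1:
ΣP(t=1)Q(t=0) = 6×21 + 2×157 + 47×13 + 4×61 = 126 + 314 + 611 + 244 = 1295
ΣP(t=0)Q(t=0) = 5×21 + 2×157 + 37×13 + 5×61 = 105 + 314 + 481 + 305 = 1205
link = 1295/1205 = 1.074689
Link t=1→t=2:
ΣP(t=2)Q(t=1) = 5×26 + 2×157 + 54×11 + 3×75 = 130 + 314 + 594 + 225 = 1263
ΣP(t=1)Q(t=1) = 6×26 + 2×157 + 47×11 + 4×75 = 156 + 314 + 517 + 300 = 1287
link = 1263/1287 = 0.981352
Chained index = 100 × 1.074689 × 0.981352 = 105.4648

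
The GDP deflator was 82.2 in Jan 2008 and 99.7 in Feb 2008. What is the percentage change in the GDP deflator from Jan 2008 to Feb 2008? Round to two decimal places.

21.29%

Change = (99.7 − 82.2) / 82.2 × 100
       = 17.5 / 82.2 × 100 = 21.2895%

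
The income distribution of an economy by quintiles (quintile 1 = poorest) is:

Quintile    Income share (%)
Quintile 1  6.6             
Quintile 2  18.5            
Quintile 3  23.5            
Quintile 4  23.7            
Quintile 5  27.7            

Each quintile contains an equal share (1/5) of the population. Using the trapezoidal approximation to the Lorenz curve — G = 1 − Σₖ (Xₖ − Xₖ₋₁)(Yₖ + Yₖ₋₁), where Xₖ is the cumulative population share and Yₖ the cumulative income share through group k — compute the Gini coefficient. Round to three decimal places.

0.190

Cumulative income shares Yₖ: 0.0660, 0.2510, 0.4860, 0.7230, 1.0000
Σ (Xₖ−Xₖ₋₁)(Yₖ+Yₖ₋₁) = (1/5)(0.0660+0.0000) + (1/5)(0.2510+0.0660) + (1/5)(0.4860+0.2510) + (1/5)(0.7230+0.4860) + (1/5)(1.0000+0.7230)
  = 0.0132 + 0.0634 + 0.1474 + 0.2418 + 0.3446 = 0.8104
G = 1 − 0.8104 = 0.1896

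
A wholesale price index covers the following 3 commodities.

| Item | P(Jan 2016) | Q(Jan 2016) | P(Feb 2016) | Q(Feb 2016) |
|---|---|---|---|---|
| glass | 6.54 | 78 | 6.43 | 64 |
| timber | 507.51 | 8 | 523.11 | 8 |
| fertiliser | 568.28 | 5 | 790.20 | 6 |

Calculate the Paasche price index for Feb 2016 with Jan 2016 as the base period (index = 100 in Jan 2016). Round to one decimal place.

Paasche price index uses current-period quantities as weights.
ΣP(Feb 2016)·Q(Feb 2016) = 6.43×64 + 523.11×8 + 790.20×6 = 411.52 + 4184.88 + 4741.2 = 9337.6
ΣP(Jan 2016)·Q(Feb 2016) = 6.54×64 + 507.51×8 + 568.28×6 = 418.56 + 4060.08 + 3409.68 = 7888.32
Index = 9337.6 / 7888.32 × 100 = 118.3725

118.4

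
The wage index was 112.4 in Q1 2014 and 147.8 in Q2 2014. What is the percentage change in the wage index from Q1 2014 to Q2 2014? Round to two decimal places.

Change = (147.8 − 112.4) / 112.4 × 100
       = 35.4 / 112.4 × 100 = 31.4947%

31.49%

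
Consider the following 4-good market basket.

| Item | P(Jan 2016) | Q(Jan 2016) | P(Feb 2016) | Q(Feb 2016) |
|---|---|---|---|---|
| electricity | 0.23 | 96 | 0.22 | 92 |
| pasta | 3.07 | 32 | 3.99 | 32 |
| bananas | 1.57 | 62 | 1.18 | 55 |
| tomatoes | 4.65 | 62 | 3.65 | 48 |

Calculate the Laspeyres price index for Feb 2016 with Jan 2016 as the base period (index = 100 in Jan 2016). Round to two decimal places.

Laspeyres price index uses base-period quantities as weights.
ΣP(Feb 2016)·Q(Jan 2016) = 0.22×96 + 3.99×32 + 1.18×62 + 3.65×62 = 21.12 + 127.68 + 73.16 + 226.3 = 448.26
ΣP(Jan 2016)·Q(Jan 2016) = 0.23×96 + 3.07×32 + 1.57×62 + 4.65×62 = 22.08 + 98.24 + 97.34 + 288.3 = 505.96
Index = 448.26 / 505.96 × 100 = 88.5959

88.60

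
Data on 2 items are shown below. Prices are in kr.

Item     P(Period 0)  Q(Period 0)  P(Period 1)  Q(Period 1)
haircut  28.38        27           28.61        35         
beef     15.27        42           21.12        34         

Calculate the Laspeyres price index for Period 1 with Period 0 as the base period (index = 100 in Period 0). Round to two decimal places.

Laspeyres price index uses base-period quantities as weights.
ΣP(Period 1)·Q(Period 0) = 28.61×27 + 21.12×42 = 772.47 + 887.04 = 1659.51
ΣP(Period 0)·Q(Period 0) = 28.38×27 + 15.27×42 = 766.26 + 641.34 = 1407.6
Index = 1659.51 / 1407.6 × 100 = 117.8964

117.90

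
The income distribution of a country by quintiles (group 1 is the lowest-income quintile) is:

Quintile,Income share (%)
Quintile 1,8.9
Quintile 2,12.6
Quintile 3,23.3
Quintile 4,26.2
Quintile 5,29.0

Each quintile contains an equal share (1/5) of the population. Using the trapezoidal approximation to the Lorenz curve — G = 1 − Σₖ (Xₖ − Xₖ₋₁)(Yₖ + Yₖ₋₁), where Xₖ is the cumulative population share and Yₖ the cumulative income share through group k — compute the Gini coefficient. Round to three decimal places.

0.215

Cumulative income shares Yₖ: 0.0890, 0.2150, 0.4480, 0.7100, 1.0000
Σ (Xₖ−Xₖ₋₁)(Yₖ+Yₖ₋₁) = (1/5)(0.0890+0.0000) + (1/5)(0.2150+0.0890) + (1/5)(0.4480+0.2150) + (1/5)(0.7100+0.4480) + (1/5)(1.0000+0.7100)
  = 0.0178 + 0.0608 + 0.1326 + 0.2316 + 0.3420 = 0.7848
G = 1 − 0.7848 = 0.2152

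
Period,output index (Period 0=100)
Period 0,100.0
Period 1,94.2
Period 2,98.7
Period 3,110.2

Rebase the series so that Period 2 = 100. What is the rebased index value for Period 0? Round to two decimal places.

Rebased(Period 0) = 100.0 / 98.7 × 100 = 101.3171

101.32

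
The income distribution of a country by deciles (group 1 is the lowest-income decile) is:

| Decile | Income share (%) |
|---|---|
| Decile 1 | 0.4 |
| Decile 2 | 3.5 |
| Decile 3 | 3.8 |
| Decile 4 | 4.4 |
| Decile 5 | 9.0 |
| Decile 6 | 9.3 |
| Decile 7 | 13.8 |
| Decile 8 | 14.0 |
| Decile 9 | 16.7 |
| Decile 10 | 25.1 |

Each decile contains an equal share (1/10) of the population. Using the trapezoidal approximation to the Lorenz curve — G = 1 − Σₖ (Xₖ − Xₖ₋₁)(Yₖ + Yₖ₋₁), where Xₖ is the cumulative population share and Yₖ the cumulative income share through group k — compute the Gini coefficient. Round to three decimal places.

Cumulative income shares Yₖ: 0.0040, 0.0390, 0.0770, 0.1210, 0.2110, 0.3040, 0.4420, 0.5820, 0.7490, 1.0000
Σ (Xₖ−Xₖ₋₁)(Yₖ+Yₖ₋₁) = (1/10)(0.0040+0.0000) + (1/10)(0.0390+0.0040) + (1/10)(0.0770+0.0390) + (1/10)(0.1210+0.0770) + (1/10)(0.2110+0.1210) + (1/10)(0.3040+0.2110) + (1/10)(0.4420+0.3040) + (1/10)(0.5820+0.4420) + (1/10)(0.7490+0.5820) + (1/10)(1.0000+0.7490)
  = 0.0004 + 0.0043 + 0.0116 + 0.0198 + 0.0332 + 0.0515 + 0.0746 + 0.1024 + 0.1331 + 0.1749 = 0.6058
G = 1 − 0.6058 = 0.3942

0.394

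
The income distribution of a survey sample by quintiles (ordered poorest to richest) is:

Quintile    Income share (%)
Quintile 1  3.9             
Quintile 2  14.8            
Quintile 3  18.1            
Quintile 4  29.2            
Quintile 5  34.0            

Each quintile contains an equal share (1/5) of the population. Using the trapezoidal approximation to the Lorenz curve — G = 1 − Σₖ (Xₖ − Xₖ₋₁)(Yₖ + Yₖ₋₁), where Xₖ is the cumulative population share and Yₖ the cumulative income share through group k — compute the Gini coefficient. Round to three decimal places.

0.298

Cumulative income shares Yₖ: 0.0390, 0.1870, 0.3680, 0.6600, 1.0000
Σ (Xₖ−Xₖ₋₁)(Yₖ+Yₖ₋₁) = (1/5)(0.0390+0.0000) + (1/5)(0.1870+0.0390) + (1/5)(0.3680+0.1870) + (1/5)(0.6600+0.3680) + (1/5)(1.0000+0.6600)
  = 0.0078 + 0.0452 + 0.1110 + 0.2056 + 0.3320 = 0.7016
G = 1 − 0.7016 = 0.2984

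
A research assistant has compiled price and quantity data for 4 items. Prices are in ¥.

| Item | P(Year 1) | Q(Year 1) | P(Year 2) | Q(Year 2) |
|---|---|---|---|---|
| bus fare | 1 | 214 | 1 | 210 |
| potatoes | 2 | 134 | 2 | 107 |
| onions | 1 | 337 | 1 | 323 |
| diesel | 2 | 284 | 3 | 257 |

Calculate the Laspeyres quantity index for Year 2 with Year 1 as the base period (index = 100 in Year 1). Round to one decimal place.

Laspeyres quantity index uses base-period prices as weights.
ΣP(Year 1)·Q(Year 2) = 1×210 + 2×107 + 1×323 + 2×257 = 210 + 214 + 323 + 514 = 1261
ΣP(Year 1)·Q(Year 1) = 1×214 + 2×134 + 1×337 + 2×284 = 214 + 268 + 337 + 568 = 1387
Index = 1261 / 1387 × 100 = 90.9156

90.9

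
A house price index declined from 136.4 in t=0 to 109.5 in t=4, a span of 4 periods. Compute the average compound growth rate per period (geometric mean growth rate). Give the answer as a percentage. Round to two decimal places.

Growth factor = (109.5/136.4)^(1/4) = (0.802786)^(1/4) = 0.946564
Growth rate = 0.946564 − 1 = -0.053436 = -5.3436%

-5.34%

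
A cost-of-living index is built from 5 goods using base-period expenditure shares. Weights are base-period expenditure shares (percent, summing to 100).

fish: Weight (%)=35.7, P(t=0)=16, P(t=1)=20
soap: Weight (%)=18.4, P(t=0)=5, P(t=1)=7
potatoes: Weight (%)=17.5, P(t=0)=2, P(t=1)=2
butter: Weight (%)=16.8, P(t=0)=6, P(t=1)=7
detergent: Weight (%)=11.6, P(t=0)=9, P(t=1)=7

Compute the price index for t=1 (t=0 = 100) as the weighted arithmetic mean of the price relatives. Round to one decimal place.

fish: 35.7 × (20/16) = 35.7 × 1.250000 = 44.6250
soap: 18.4 × (7/5) = 18.4 × 1.400000 = 25.7600
potatoes: 17.5 × (2/2) = 17.5 × 1.000000 = 17.5000
butter: 16.8 × (7/6) = 16.8 × 1.166667 = 19.6000
detergent: 11.6 × (7/9) = 11.6 × 0.777778 = 9.0222
Index = Σ wᵢ·(p₁ᵢ/p₀ᵢ) = 44.6250 + 25.7600 + 17.5000 + 19.6000 + 9.0222 = 116.5072

116.5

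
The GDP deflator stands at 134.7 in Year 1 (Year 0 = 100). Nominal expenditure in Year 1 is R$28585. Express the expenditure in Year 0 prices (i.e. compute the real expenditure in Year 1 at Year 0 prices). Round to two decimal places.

Real = Nominal ÷ (Index/100) = 28585 ÷ (134.7/100)
     = 28585 ÷ 1.347 = 21221.2324

21221.23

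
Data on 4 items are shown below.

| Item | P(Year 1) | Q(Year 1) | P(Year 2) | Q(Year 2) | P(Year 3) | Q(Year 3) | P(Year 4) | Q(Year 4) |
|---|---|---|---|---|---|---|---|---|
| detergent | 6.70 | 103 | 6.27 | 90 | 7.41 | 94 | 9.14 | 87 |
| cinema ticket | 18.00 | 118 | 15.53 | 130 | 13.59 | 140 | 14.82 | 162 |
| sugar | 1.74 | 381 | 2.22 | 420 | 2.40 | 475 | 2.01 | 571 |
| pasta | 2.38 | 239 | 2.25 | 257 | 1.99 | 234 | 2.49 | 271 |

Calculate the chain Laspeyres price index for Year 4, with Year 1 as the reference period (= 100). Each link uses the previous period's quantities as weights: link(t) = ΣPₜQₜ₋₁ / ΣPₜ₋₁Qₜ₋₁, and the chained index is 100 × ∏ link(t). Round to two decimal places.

98.01

Link Year 1→Year 2:
ΣP(Year 2)Q(Year 1) = 6.27×103 + 15.53×118 + 2.22×381 + 2.25×239 = 645.81 + 1832.54 + 845.82 + 537.75 = 3861.92
ΣP(Year 1)Q(Year 1) = 6.70×103 + 18.00×118 + 1.74×381 + 2.38×239 = 690.1 + 2124 + 662.94 + 568.82 = 4045.86
link = 3861.92/4045.86 = 0.954536
Link Year 2→Year 3:
ΣP(Year 3)Q(Year 2) = 7.41×90 + 13.59×130 + 2.40×420 + 1.99×257 = 666.9 + 1766.7 + 1008 + 511.43 = 3953.03
ΣP(Year 2)Q(Year 2) = 6.27×90 + 15.53×130 + 2.22×420 + 2.25×257 = 564.3 + 2018.9 + 932.4 + 578.25 = 4093.85
link = 3953.03/4093.85 = 0.965602
Link Year 3→Year 4:
ΣP(Year 4)Q(Year 3) = 9.14×94 + 14.82×140 + 2.01×475 + 2.49×234 = 859.16 + 2074.8 + 954.75 + 582.66 = 4471.37
ΣP(Year 3)Q(Year 3) = 7.41×94 + 13.59×140 + 2.40×475 + 1.99×234 = 696.54 + 1902.6 + 1140 + 465.66 = 4204.8
link = 4471.37/4204.8 = 1.063397
Chained index = 100 × 0.954536 × 0.965602 × 1.063397 = 98.0135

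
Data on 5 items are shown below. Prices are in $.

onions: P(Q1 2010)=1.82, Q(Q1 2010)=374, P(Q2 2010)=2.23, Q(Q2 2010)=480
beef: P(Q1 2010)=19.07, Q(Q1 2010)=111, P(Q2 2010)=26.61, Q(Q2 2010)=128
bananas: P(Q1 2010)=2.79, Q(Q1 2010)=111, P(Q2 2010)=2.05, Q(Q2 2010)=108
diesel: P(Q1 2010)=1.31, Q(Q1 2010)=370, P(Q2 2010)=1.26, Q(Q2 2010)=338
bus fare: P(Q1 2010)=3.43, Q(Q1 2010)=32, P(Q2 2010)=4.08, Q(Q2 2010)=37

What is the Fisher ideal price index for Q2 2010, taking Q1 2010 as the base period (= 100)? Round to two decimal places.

125.31

Laspeyres component (base-period weights):
ΣP(Q2 2010)Q(Q1 2010) = 2.23×374 + 26.61×111 + 2.05×111 + 1.26×370 + 4.08×32 = 834.02 + 2953.71 + 227.55 + 466.2 + 130.56 = 4612.04
ΣP(Q1 2010)Q(Q1 2010) = 1.82×374 + 19.07×111 + 2.79×111 + 1.31×370 + 3.43×32 = 680.68 + 2116.77 + 309.69 + 484.7 + 109.76 = 3701.6
L = 4612.04 / 3701.6 × 100 = 124.5959
Paasche component (current-period weights):
ΣP(Q2 2010)Q(Q2 2010) = 2.23×480 + 26.61×128 + 2.05×108 + 1.26×338 + 4.08×37 = 1070.4 + 3406.08 + 221.4 + 425.88 + 150.96 = 5274.72
ΣP(Q1 2010)Q(Q2 2010) = 1.82×480 + 19.07×128 + 2.79×108 + 1.31×338 + 3.43×37 = 873.6 + 2440.96 + 301.32 + 442.78 + 126.91 = 4185.57
P = 5274.72 / 4185.57 × 100 = 126.0215
Fisher = √(L × P) = √(124.5959 × 126.0215) = 125.3067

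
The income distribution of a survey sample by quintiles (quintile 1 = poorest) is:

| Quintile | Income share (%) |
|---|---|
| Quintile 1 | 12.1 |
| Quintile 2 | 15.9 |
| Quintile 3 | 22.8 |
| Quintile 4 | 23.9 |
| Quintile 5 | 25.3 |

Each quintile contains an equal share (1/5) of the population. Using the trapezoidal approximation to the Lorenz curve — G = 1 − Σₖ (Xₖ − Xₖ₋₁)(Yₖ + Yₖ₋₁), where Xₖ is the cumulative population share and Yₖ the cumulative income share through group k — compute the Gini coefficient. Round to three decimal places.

Cumulative income shares Yₖ: 0.1210, 0.2800, 0.5080, 0.7470, 1.0000
Σ (Xₖ−Xₖ₋₁)(Yₖ+Yₖ₋₁) = (1/5)(0.1210+0.0000) + (1/5)(0.2800+0.1210) + (1/5)(0.5080+0.2800) + (1/5)(0.7470+0.5080) + (1/5)(1.0000+0.7470)
  = 0.0242 + 0.0802 + 0.1576 + 0.2510 + 0.3494 = 0.8624
G = 1 − 0.8624 = 0.1376

0.138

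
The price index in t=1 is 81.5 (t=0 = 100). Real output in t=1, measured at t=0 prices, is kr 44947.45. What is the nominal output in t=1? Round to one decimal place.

36632.2

Nominal = Real × (Index/100) = 44947.45 × (81.5/100)
        = 44947.45 × 0.815 = 36632.1717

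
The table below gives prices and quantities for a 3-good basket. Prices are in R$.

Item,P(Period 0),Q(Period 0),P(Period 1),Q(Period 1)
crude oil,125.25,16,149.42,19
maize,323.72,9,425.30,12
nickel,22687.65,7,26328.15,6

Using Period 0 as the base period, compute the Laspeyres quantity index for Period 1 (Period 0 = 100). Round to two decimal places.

86.97

Laspeyres quantity index uses base-period prices as weights.
ΣP(Period 0)·Q(Period 1) = 125.25×19 + 323.72×12 + 22687.65×6 = 2379.75 + 3884.64 + 136125.9 = 142390.29
ΣP(Period 0)·Q(Period 0) = 125.25×16 + 323.72×9 + 22687.65×7 = 2004 + 2913.48 + 158813.55 = 163731.03
Index = 142390.29 / 163731.03 × 100 = 86.9660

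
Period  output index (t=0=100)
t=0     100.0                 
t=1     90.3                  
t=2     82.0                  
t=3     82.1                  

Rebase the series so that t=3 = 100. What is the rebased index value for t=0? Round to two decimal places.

121.80

Rebased(t=0) = 100.0 / 82.1 × 100 = 121.8027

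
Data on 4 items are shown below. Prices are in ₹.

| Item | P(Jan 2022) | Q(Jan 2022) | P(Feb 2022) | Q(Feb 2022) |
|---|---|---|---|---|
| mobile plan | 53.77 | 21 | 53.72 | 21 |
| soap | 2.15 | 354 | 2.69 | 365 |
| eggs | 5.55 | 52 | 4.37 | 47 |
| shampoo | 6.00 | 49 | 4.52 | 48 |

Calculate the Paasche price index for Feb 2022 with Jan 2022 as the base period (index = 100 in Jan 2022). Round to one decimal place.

Paasche price index uses current-period quantities as weights.
ΣP(Feb 2022)·Q(Feb 2022) = 53.72×21 + 2.69×365 + 4.37×47 + 4.52×48 = 1128.12 + 981.85 + 205.39 + 216.96 = 2532.32
ΣP(Jan 2022)·Q(Feb 2022) = 53.77×21 + 2.15×365 + 5.55×47 + 6.00×48 = 1129.17 + 784.75 + 260.85 + 288 = 2462.77
Index = 2532.32 / 2462.77 × 100 = 102.8241

102.8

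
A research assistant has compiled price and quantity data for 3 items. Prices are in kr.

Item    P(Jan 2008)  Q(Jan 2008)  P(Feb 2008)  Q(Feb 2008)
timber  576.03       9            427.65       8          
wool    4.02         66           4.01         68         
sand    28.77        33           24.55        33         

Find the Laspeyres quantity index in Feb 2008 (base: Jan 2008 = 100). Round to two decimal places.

Laspeyres quantity index uses base-period prices as weights.
ΣP(Jan 2008)·Q(Feb 2008) = 576.03×8 + 4.02×68 + 28.77×33 = 4608.24 + 273.36 + 949.41 = 5831.01
ΣP(Jan 2008)·Q(Jan 2008) = 576.03×9 + 4.02×66 + 28.77×33 = 5184.27 + 265.32 + 949.41 = 6399
Index = 5831.01 / 6399 × 100 = 91.1238

91.12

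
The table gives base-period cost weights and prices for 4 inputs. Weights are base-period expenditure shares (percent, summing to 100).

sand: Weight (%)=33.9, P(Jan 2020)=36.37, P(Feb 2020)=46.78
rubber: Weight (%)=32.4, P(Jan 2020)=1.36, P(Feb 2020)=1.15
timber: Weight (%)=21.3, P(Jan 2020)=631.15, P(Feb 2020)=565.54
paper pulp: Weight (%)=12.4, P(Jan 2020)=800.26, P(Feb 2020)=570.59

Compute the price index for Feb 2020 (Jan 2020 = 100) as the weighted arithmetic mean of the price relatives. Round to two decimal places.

sand: 33.9 × (46.78/36.37) = 33.9 × 1.286225 = 43.6030
rubber: 32.4 × (1.15/1.36) = 32.4 × 0.845588 = 27.3971
timber: 21.3 × (565.54/631.15) = 21.3 × 0.896047 = 19.0858
paper pulp: 12.4 × (570.59/800.26) = 12.4 × 0.713006 = 8.8413
Index = Σ wᵢ·(p₁ᵢ/p₀ᵢ) = 43.6030 + 27.3971 + 19.0858 + 8.8413 = 98.9272

98.93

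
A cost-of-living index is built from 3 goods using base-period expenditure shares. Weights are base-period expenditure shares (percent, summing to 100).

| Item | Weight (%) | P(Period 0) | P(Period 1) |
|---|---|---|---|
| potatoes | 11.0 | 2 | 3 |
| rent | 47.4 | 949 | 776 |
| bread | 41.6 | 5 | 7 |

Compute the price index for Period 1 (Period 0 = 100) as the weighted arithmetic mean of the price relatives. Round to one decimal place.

potatoes: 11.0 × (3/2) = 11.0 × 1.500000 = 16.5000
rent: 47.4 × (776/949) = 47.4 × 0.817703 = 38.7591
bread: 41.6 × (7/5) = 41.6 × 1.400000 = 58.2400
Index = Σ wᵢ·(p₁ᵢ/p₀ᵢ) = 16.5000 + 38.7591 + 58.2400 = 113.4991

113.5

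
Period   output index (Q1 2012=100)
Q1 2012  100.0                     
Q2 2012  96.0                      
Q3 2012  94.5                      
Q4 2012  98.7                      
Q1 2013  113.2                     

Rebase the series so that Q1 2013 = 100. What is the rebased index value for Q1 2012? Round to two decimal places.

Rebased(Q1 2012) = 100.0 / 113.2 × 100 = 88.3392

88.34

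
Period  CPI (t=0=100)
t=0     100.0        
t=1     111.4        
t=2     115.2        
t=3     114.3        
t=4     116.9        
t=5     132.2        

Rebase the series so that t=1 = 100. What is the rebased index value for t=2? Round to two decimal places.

Rebased(t=2) = 115.2 / 111.4 × 100 = 103.4111

103.41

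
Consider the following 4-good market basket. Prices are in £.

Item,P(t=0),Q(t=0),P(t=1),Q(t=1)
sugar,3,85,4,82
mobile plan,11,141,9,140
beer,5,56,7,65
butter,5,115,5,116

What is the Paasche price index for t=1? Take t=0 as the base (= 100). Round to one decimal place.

97.5

Paasche price index uses current-period quantities as weights.
ΣP(t=1)·Q(t=1) = 4×82 + 9×140 + 7×65 + 5×116 = 328 + 1260 + 455 + 580 = 2623
ΣP(t=0)·Q(t=1) = 3×82 + 11×140 + 5×65 + 5×116 = 246 + 1540 + 325 + 580 = 2691
Index = 2623 / 2691 × 100 = 97.4731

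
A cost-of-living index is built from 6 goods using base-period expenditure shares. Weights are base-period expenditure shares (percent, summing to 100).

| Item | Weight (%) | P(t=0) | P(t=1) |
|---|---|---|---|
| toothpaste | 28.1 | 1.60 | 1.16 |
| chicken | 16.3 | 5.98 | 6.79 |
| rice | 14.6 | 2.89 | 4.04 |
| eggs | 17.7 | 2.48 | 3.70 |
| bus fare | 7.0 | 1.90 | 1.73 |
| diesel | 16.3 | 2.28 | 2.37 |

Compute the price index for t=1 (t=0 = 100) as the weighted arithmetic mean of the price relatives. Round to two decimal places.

toothpaste: 28.1 × (1.16/1.60) = 28.1 × 0.725000 = 20.3725
chicken: 16.3 × (6.79/5.98) = 16.3 × 1.135452 = 18.5079
rice: 14.6 × (4.04/2.89) = 14.6 × 1.397924 = 20.4097
eggs: 17.7 × (3.70/2.48) = 17.7 × 1.491935 = 26.4073
bus fare: 7.0 × (1.73/1.90) = 7.0 × 0.910526 = 6.3737
diesel: 16.3 × (2.37/2.28) = 16.3 × 1.039474 = 16.9434
Index = Σ wᵢ·(p₁ᵢ/p₀ᵢ) = 20.3725 + 18.5079 + 20.4097 + 26.4073 + 6.3737 + 16.9434 = 109.0144

109.01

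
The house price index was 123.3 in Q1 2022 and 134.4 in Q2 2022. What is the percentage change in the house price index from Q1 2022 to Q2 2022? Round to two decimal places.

9.00%

Change = (134.4 − 123.3) / 123.3 × 100
       = 11.1 / 123.3 × 100 = 9.0024%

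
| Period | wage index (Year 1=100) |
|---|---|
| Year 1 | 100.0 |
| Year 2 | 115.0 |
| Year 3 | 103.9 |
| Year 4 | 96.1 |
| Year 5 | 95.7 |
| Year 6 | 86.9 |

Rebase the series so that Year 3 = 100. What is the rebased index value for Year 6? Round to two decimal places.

Rebased(Year 6) = 86.9 / 103.9 × 100 = 83.6381

83.64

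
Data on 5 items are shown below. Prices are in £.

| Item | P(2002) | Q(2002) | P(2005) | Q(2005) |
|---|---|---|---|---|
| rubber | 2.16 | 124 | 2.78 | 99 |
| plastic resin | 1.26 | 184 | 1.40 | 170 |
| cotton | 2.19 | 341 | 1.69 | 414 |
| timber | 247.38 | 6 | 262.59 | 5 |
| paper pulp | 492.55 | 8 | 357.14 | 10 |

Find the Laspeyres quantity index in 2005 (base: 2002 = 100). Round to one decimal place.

Laspeyres quantity index uses base-period prices as weights.
ΣP(2002)·Q(2005) = 2.16×99 + 1.26×170 + 2.19×414 + 247.38×5 + 492.55×10 = 213.84 + 214.2 + 906.66 + 1236.9 + 4925.5 = 7497.1
ΣP(2002)·Q(2002) = 2.16×124 + 1.26×184 + 2.19×341 + 247.38×6 + 492.55×8 = 267.84 + 231.84 + 746.79 + 1484.28 + 3940.4 = 6671.15
Index = 7497.1 / 6671.15 × 100 = 112.3809

112.4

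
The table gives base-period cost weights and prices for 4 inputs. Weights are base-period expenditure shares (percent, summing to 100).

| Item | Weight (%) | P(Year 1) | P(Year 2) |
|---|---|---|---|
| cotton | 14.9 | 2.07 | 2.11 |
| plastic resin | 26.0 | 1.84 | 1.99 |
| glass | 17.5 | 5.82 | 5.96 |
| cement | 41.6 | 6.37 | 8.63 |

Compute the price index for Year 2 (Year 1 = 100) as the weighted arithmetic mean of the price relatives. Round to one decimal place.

cotton: 14.9 × (2.11/2.07) = 14.9 × 1.019324 = 15.1879
plastic resin: 26.0 × (1.99/1.84) = 26.0 × 1.081522 = 28.1196
glass: 17.5 × (5.96/5.82) = 17.5 × 1.024055 = 17.9210
cement: 41.6 × (8.63/6.37) = 41.6 × 1.354788 = 56.3592
Index = Σ wᵢ·(p₁ᵢ/p₀ᵢ) = 15.1879 + 28.1196 + 17.9210 + 56.3592 = 117.5876

117.6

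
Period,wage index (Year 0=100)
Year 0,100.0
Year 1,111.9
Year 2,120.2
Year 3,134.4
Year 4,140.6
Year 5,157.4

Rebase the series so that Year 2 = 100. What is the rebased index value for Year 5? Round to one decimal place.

130.9

Rebased(Year 5) = 157.4 / 120.2 × 100 = 130.9484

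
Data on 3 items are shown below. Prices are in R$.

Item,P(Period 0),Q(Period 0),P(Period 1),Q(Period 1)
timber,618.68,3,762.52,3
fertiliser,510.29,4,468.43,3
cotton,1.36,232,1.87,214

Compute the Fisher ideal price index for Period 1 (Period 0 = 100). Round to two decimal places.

110.18

Laspeyres component (base-period weights):
ΣP(Period 1)Q(Period 0) = 762.52×3 + 468.43×4 + 1.87×232 = 2287.56 + 1873.72 + 433.84 = 4595.12
ΣP(Period 0)Q(Period 0) = 618.68×3 + 510.29×4 + 1.36×232 = 1856.04 + 2041.16 + 315.52 = 4212.72
L = 4595.12 / 4212.72 × 100 = 109.0773
Paasche component (current-period weights):
ΣP(Period 1)Q(Period 1) = 762.52×3 + 468.43×3 + 1.87×214 = 2287.56 + 1405.29 + 400.18 = 4093.03
ΣP(Period 0)Q(Period 1) = 618.68×3 + 510.29×3 + 1.36×214 = 1856.04 + 1530.87 + 291.04 = 3677.95
P = 4093.03 / 3677.95 × 100 = 111.2856
Fisher = √(L × P) = √(109.0773 × 111.2856) = 110.1759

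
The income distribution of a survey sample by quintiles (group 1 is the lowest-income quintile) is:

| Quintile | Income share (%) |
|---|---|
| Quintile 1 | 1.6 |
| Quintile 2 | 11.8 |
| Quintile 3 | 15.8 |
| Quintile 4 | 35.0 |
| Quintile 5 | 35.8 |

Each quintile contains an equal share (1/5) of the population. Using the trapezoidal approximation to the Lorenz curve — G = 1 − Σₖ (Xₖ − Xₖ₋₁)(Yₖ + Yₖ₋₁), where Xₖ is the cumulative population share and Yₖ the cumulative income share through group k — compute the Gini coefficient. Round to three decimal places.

0.366

Cumulative income shares Yₖ: 0.0160, 0.1340, 0.2920, 0.6420, 1.0000
Σ (Xₖ−Xₖ₋₁)(Yₖ+Yₖ₋₁) = (1/5)(0.0160+0.0000) + (1/5)(0.1340+0.0160) + (1/5)(0.2920+0.1340) + (1/5)(0.6420+0.2920) + (1/5)(1.0000+0.6420)
  = 0.0032 + 0.0300 + 0.0852 + 0.1868 + 0.3284 = 0.6336
G = 1 − 0.6336 = 0.3664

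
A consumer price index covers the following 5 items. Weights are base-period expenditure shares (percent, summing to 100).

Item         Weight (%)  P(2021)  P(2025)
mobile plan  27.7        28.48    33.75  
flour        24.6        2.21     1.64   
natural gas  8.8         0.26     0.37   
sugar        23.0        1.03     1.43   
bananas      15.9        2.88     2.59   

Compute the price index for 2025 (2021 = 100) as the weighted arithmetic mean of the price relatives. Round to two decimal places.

109.83

mobile plan: 27.7 × (33.75/28.48) = 27.7 × 1.185042 = 32.8257
flour: 24.6 × (1.64/2.21) = 24.6 × 0.742081 = 18.2552
natural gas: 8.8 × (0.37/0.26) = 8.8 × 1.423077 = 12.5231
sugar: 23.0 × (1.43/1.03) = 23.0 × 1.388350 = 31.9320
bananas: 15.9 × (2.59/2.88) = 15.9 × 0.899306 = 14.2990
Index = Σ wᵢ·(p₁ᵢ/p₀ᵢ) = 32.8257 + 18.2552 + 12.5231 + 31.9320 + 14.2990 = 109.8349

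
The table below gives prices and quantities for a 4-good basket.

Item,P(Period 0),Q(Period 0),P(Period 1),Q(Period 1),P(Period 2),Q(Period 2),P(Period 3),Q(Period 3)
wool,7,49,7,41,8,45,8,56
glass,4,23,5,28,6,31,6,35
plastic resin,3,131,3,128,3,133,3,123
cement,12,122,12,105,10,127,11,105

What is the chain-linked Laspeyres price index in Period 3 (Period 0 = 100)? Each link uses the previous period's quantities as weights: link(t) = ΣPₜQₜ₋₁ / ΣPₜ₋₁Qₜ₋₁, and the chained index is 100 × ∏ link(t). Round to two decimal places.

99.52

Link Period 0→Period 1:
ΣP(Period 1)Q(Period 0) = 7×49 + 5×23 + 3×131 + 12×122 = 343 + 115 + 393 + 1464 = 2315
ΣP(Period 0)Q(Period 0) = 7×49 + 4×23 + 3×131 + 12×122 = 343 + 92 + 393 + 1464 = 2292
link = 2315/2292 = 1.010035
Link Period 1→Period 2:
ΣP(Period 2)Q(Period 1) = 8×41 + 6×28 + 3×128 + 10×105 = 328 + 168 + 384 + 1050 = 1930
ΣP(Period 1)Q(Period 1) = 7×41 + 5×28 + 3×128 + 12×105 = 287 + 140 + 384 + 1260 = 2071
link = 1930/2071 = 0.931917
Link Period 2→Period 3:
ΣP(Period 3)Q(Period 2) = 8×45 + 6×31 + 3×133 + 11×127 = 360 + 186 + 399 + 1397 = 2342
ΣP(Period 2)Q(Period 2) = 8×45 + 6×31 + 3×133 + 10×127 = 360 + 186 + 399 + 1270 = 2215
link = 2342/2215 = 1.057336
Chained index = 100 × 1.010035 × 0.931917 × 1.057336 = 99.5238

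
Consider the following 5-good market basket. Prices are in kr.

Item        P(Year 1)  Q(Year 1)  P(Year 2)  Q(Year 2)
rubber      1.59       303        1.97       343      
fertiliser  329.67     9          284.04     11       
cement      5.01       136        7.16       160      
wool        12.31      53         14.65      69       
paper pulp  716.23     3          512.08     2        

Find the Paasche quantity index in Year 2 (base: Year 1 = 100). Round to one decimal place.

108.4

Paasche quantity index uses current-period prices as weights.
ΣP(Year 2)·Q(Year 2) = 1.97×343 + 284.04×11 + 7.16×160 + 14.65×69 + 512.08×2 = 675.71 + 3124.44 + 1145.6 + 1010.85 + 1024.16 = 6980.76
ΣP(Year 2)·Q(Year 1) = 1.97×303 + 284.04×9 + 7.16×136 + 14.65×53 + 512.08×3 = 596.91 + 2556.36 + 973.76 + 776.45 + 1536.24 = 6439.72
Index = 6980.76 / 6439.72 × 100 = 108.4016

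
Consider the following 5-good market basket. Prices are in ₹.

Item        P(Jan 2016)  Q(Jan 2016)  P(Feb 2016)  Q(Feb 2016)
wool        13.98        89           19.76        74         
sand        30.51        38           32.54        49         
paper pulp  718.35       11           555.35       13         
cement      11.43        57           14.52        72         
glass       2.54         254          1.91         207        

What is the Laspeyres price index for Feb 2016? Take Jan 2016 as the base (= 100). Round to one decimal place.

89.8

Laspeyres price index uses base-period quantities as weights.
ΣP(Feb 2016)·Q(Jan 2016) = 19.76×89 + 32.54×38 + 555.35×11 + 14.52×57 + 1.91×254 = 1758.64 + 1236.52 + 6108.85 + 827.64 + 485.14 = 10416.79
ΣP(Jan 2016)·Q(Jan 2016) = 13.98×89 + 30.51×38 + 718.35×11 + 11.43×57 + 2.54×254 = 1244.22 + 1159.38 + 7901.85 + 651.51 + 645.16 = 11602.12
Index = 10416.79 / 11602.12 × 100 = 89.7835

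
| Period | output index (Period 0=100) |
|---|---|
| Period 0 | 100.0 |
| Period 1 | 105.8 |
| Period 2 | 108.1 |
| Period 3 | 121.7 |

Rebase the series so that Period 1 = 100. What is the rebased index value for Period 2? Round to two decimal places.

102.17

Rebased(Period 2) = 108.1 / 105.8 × 100 = 102.1739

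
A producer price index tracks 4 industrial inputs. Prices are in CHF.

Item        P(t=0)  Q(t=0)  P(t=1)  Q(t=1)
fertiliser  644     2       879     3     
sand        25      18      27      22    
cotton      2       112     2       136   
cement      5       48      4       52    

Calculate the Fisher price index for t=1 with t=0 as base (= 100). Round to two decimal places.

121.96

Laspeyres component (base-period weights):
ΣP(t=1)Q(t=0) = 879×2 + 27×18 + 2×112 + 4×48 = 1758 + 486 + 224 + 192 = 2660
ΣP(t=0)Q(t=0) = 644×2 + 25×18 + 2×112 + 5×48 = 1288 + 450 + 224 + 240 = 2202
L = 2660 / 2202 × 100 = 120.7993
Paasche component (current-period weights):
ΣP(t=1)Q(t=1) = 879×3 + 27×22 + 2×136 + 4×52 = 2637 + 594 + 272 + 208 = 3711
ΣP(t=0)Q(t=1) = 644×3 + 25×22 + 2×136 + 5×52 = 1932 + 550 + 272 + 260 = 3014
P = 3711 / 3014 × 100 = 123.1254
Fisher = √(L × P) = √(120.7993 × 123.1254) = 121.9568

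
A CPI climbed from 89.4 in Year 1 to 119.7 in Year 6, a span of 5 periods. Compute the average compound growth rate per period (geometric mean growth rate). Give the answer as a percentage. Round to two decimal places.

6.01%

Growth factor = (119.7/89.4)^(1/5) = (1.338926)^(1/5) = 1.060111
Growth rate = 1.060111 − 1 = 0.060111 = 6.0111%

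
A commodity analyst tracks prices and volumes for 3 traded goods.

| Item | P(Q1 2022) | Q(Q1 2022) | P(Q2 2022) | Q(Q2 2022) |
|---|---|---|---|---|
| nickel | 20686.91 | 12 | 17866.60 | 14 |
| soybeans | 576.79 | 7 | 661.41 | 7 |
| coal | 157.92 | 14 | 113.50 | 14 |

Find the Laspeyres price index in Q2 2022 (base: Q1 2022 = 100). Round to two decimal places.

86.69

Laspeyres price index uses base-period quantities as weights.
ΣP(Q2 2022)·Q(Q1 2022) = 17866.60×12 + 661.41×7 + 113.50×14 = 214399.2 + 4629.87 + 1589 = 220618.07
ΣP(Q1 2022)·Q(Q1 2022) = 20686.91×12 + 576.79×7 + 157.92×14 = 248242.92 + 4037.53 + 2210.88 = 254491.33
Index = 220618.07 / 254491.33 × 100 = 86.6898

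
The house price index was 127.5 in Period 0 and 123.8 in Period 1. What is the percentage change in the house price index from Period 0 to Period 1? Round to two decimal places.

Change = (123.8 − 127.5) / 127.5 × 100
       = -3.7 / 127.5 × 100 = -2.9020%

-2.90%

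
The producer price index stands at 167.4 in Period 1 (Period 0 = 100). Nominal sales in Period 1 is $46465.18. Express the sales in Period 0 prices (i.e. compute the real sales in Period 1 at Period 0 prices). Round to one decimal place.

Real = Nominal ÷ (Index/100) = 46465.18 ÷ (167.4/100)
     = 46465.18 ÷ 1.674 = 27756.9773

27757.0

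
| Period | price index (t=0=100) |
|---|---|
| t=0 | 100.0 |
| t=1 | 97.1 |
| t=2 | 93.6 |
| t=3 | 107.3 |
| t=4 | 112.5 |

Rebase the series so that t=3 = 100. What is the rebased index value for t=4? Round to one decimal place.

Rebased(t=4) = 112.5 / 107.3 × 100 = 104.8462

104.8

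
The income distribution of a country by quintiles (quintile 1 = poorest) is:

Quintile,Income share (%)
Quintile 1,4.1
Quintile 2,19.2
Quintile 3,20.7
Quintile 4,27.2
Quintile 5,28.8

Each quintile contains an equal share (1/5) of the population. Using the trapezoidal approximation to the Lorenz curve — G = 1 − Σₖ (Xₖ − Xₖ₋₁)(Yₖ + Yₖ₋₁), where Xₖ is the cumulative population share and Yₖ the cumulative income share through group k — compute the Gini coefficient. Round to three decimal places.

0.230

Cumulative income shares Yₖ: 0.0410, 0.2330, 0.4400, 0.7120, 1.0000
Σ (Xₖ−Xₖ₋₁)(Yₖ+Yₖ₋₁) = (1/5)(0.0410+0.0000) + (1/5)(0.2330+0.0410) + (1/5)(0.4400+0.2330) + (1/5)(0.7120+0.4400) + (1/5)(1.0000+0.7120)
  = 0.0082 + 0.0548 + 0.1346 + 0.2304 + 0.3424 = 0.7704
G = 1 − 0.7704 = 0.2296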